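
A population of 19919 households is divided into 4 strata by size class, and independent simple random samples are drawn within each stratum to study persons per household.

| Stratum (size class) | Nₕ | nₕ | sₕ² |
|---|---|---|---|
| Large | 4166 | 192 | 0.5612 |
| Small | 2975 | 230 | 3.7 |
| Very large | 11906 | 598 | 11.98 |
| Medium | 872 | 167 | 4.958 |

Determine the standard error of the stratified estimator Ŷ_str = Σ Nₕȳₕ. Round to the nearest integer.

Var(Ŷ_str) = Σₕ Nₕ²(1 − fₕ)sₕ²/nₕ.
Large: 4166²·(1 − 192/4166)·0.5612/192 = 48390.885.
Small: 2975²·(1 − 230/2975)·3.7/230 = 131372.12.
Very large: 11906²·(1 − 598/11906)·11.98/598 = 2.6971637 × 10^6.
Medium: 872²·(1 − 167/872)·4.958/167 = 18251.378.
Sum = 2.8951781 × 10^6.
SE = √(2.8951781 × 10^6) = 1702.

1702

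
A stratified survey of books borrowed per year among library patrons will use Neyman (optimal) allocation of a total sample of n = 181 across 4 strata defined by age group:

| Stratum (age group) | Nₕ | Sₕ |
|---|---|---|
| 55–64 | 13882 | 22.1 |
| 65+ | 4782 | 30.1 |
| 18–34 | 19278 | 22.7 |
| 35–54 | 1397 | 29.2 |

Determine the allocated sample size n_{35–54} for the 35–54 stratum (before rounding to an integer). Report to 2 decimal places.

Neyman allocation: nₕ = n·NₕSₕ / Σⱼ NⱼSⱼ.
Σ NⱼSⱼ = 13882·22.1 + 4782·30.1 + 19278·22.7 + 1397·29.2 = 929133.4.
n_{35–54} = 181·1397·29.2 / 929133.4 = 7.95.

7.95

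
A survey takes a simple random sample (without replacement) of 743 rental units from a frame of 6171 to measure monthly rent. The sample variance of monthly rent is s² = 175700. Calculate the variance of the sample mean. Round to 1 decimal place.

Under SRS without replacement, Var(ȳ) = (1 − f)·s²/n with f = n/N = 743/6171 = 0.12040188.
Var(ȳ) = (1 − 0.12040188)·175700/743 = 0.87959812·236.47376 = 208.00187.

208.0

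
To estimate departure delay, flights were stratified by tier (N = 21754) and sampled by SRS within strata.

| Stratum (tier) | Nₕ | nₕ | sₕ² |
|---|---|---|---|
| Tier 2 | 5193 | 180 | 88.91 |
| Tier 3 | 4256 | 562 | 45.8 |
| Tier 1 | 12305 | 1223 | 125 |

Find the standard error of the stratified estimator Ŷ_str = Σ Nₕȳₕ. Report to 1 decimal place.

5298.8

Var(Ŷ_str) = Σₕ Nₕ²(1 − fₕ)sₕ²/nₕ.
Tier 2: 5193²·(1 − 180/5193)·88.91/180 = 1.2858613 × 10^7.
Tier 3: 4256²·(1 − 562/4256)·45.8/562 = 1.2812317 × 10^6.
Tier 1: 12305²·(1 − 1223/12305)·125/1223 = 1.393745 × 10^7.
Sum = 2.8077295 × 10^7.
SE = √(2.8077295 × 10^7) = 5298.8.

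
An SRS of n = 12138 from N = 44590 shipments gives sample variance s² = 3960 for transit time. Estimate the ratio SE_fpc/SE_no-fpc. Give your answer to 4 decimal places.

f = n/N = 12138/44590 = 0.27221350.
SE_no-fpc = √(s²/n) = 0.57118136; SE_fpc = √((1−f)s²/n) = 0.48727712.
Ratio = √(1−f) = 0.85310404.

0.8531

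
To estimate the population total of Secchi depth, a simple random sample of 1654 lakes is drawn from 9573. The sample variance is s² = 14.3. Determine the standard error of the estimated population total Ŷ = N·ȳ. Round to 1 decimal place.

Var(Ŷ) = N²·Var(ȳ) = N²·(1 − n/N)·s²/n.
f = 1654/9573 = 0.17277760; Var(ȳ) = 0.82722240·14.3/1654 = 0.0071519228.
Var(Ŷ) = 9573² · 0.0071519228 = 655418.86.
SE(Ŷ) = √(655418.86) = 809.6.

809.6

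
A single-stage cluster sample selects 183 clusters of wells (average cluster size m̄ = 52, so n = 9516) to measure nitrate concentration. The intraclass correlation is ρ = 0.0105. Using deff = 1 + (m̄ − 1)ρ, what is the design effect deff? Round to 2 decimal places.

1.54

deff = 1 + (52 − 1)·0.0105 = 1 + 0.5355 = 1.5355.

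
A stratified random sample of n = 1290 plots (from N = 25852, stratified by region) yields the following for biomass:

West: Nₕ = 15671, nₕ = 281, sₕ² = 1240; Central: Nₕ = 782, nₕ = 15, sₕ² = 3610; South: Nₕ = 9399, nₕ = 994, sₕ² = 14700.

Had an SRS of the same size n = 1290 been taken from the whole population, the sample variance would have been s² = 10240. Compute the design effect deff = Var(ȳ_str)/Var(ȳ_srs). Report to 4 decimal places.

Var(ȳ_str) = Σ Wₕ²(1−fₕ)sₕ²/nₕ with Wₕ = Nₕ/25852:
  West: (15671/25852)²·(1−281/15671)·1240/281 = 1.5924375
  Central: (782/25852)²·(1−15/782)·3610/15 = 0.21598807
  South: (9399/25852)²·(1−994/9399)·14700/994 = 1.7480829
  → Var(ȳ_str) = 3.5565085.
Var(ȳ_srs) = (1 − 1290/25852)·10240/1290 = 7.5418836.
deff = 3.5565085 / 7.5418836 = 0.4716.

0.4716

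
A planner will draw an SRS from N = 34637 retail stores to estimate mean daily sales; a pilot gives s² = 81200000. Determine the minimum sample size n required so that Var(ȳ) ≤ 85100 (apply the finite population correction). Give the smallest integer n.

929

Without fpc, n₀ = s²/D = 81200000/85100 = 954.1716.
With fpc, (1 − n/N)·s²/n ≤ D requires n ≥ n₀/(1 + n₀/N) = 954.1716/(1 + 954.1716/34637) = 928.5910.
Rounding up, n = 929.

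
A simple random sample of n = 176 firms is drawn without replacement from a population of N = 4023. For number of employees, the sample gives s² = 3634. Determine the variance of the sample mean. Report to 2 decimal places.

Under SRS without replacement, Var(ȳ) = (1 − f)·s²/n with f = n/N = 176/4023 = 0.04374845.
Var(ȳ) = (1 − 0.04374845)·3634/176 = 0.95625155·20.647727 = 19.744421.

19.74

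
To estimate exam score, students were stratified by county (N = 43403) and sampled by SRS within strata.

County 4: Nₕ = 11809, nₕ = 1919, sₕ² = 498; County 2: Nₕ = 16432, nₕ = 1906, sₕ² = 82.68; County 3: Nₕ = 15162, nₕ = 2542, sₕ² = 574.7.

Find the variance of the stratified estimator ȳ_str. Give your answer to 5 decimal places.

Var(ȳ_str) = Σₕ Wₕ²(1 − fₕ)sₕ²/nₕ with Wₕ = Nₕ/N, N = 43403.
County 4: Wₕ = 0.27207797; term = 0.27207797²·(1 − 0.16250318)·498/1919 = 0.016088823.
County 2: Wₕ = 0.37859134; term = 0.37859134²·(1 − 0.11599318)·82.68/1906 = 0.005496352.
County 3: Wₕ = 0.34933069; term = 0.34933069²·(1 − 0.16765598)·574.7/2542 = 0.022963707.
Sum = 0.044548882.

0.04455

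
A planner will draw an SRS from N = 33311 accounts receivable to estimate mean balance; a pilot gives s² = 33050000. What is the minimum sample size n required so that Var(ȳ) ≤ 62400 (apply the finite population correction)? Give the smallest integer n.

522

Without fpc, n₀ = s²/D = 33050000/62400 = 529.6474.
With fpc, (1 − n/N)·s²/n ≤ D requires n ≥ n₀/(1 + n₀/N) = 529.6474/(1 + 529.6474/33311) = 521.3578.
Rounding up, n = 522.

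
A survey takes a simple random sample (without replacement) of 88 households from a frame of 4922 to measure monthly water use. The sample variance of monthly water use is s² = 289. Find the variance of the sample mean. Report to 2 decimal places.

Under SRS without replacement, Var(ȳ) = (1 − f)·s²/n with f = n/N = 88/4922 = 0.01787891.
Var(ȳ) = (1 − 0.01787891)·289/88 = 0.98212109·3.2840909 = 3.2253749.

3.23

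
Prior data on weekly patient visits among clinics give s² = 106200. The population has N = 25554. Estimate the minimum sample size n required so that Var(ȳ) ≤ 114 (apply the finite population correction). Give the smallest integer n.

899

Without fpc, n₀ = s²/D = 106200/114 = 931.5789.
With fpc, (1 − n/N)·s²/n ≤ D requires n ≥ n₀/(1 + n₀/N) = 931.5789/(1 + 931.5789/25554) = 898.8124.
Rounding up, n = 899.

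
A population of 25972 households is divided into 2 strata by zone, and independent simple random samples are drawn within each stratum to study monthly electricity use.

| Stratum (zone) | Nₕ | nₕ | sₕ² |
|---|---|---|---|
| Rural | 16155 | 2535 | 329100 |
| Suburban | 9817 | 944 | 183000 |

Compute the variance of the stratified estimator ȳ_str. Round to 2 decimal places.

67.38

Var(ȳ_str) = Σₕ Wₕ²(1 − fₕ)sₕ²/nₕ with Wₕ = Nₕ/N, N = 25972.
Rural: Wₕ = 0.62201602; term = 0.62201602²·(1 − 0.15691736)·329100/2535 = 42.347054.
Suburban: Wₕ = 0.37798398; term = 0.37798398²·(1 − 0.09615972)·183000/944 = 25.03327.
Sum = 67.380324.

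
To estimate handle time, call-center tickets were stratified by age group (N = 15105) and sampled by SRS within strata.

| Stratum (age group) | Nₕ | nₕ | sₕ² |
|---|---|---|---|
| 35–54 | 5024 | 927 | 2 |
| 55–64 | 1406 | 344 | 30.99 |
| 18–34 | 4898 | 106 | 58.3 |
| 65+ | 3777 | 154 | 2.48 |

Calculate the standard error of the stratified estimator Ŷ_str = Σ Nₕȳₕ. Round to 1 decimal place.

Var(Ŷ_str) = Σₕ Nₕ²(1 − fₕ)sₕ²/nₕ.
35–54: 5024²·(1 − 927/5024)·2/927 = 44408.475.
55–64: 1406²·(1 − 344/1406)·30.99/344 = 134515.7.
18–34: 4898²·(1 − 106/4898)·58.3/106 = 1.2909169 × 10^7.
65+: 3777²·(1 − 154/3777)·2.48/154 = 220366.86.
Sum = 1.330846 × 10^7.
SE = √(1.330846 × 10^7) = 3648.1.

3648.1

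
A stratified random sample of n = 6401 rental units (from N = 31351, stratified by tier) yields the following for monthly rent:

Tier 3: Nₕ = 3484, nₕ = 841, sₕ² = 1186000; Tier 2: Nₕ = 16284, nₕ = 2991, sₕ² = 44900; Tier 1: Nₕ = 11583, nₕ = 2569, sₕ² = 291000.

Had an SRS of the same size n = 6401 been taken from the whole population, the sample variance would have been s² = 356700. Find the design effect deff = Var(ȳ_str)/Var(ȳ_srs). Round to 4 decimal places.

0.6438

Var(ȳ_str) = Σ Wₕ²(1−fₕ)sₕ²/nₕ with Wₕ = Nₕ/31351:
  Tier 3: (3484/31351)²·(1−841/3484)·1186000/841 = 13.211776
  Tier 2: (16284/31351)²·(1−2991/16284)·44900/2991 = 3.3060638
  Tier 1: (11583/31351)²·(1−2569/11583)·291000/2569 = 12.032745
  → Var(ȳ_str) = 28.550585.
Var(ȳ_srs) = (1 − 6401/31351)·356700/6401 = 44.34804.
deff = 28.550585 / 44.34804 = 0.6438.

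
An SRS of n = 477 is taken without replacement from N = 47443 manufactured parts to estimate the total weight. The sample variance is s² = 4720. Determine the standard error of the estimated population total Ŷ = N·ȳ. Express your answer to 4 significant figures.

148500

Var(Ŷ) = N²·Var(ȳ) = N²·(1 − n/N)·s²/n.
f = 477/47443 = 0.01005417; Var(ȳ) = 0.98994583·4720/477 = 9.7956904.
Var(Ŷ) = 47443² · 9.7956904 = 2.2048515 × 10^10.
SE(Ŷ) = √(2.2048515 × 10^10) = 148500.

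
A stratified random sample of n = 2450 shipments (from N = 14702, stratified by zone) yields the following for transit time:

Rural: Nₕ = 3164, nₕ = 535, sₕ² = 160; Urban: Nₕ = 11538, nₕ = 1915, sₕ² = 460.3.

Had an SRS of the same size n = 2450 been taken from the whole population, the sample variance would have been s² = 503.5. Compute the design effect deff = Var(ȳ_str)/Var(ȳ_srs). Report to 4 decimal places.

Var(ȳ_str) = Σ Wₕ²(1−fₕ)sₕ²/nₕ with Wₕ = Nₕ/14702:
  Rural: (3164/14702)²·(1−535/3164)·160/535 = 0.011509075
  Urban: (11538/14702)²·(1−1915/11538)·460.3/1915 = 0.1234697
  → Var(ȳ_str) = 0.13497878.
Var(ȳ_srs) = (1 − 2450/14702)·503.5/2450 = 0.17126316.
deff = 0.13497878 / 0.17126316 = 0.7881.

0.7881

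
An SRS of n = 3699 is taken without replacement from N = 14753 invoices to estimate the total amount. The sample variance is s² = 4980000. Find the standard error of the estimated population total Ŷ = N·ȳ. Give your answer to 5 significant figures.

468570

Var(Ŷ) = N²·Var(ȳ) = N²·(1 − n/N)·s²/n.
f = 3699/14753 = 0.25072867; Var(ȳ) = 0.74927133·4980000/3699 = 1008.7514.
Var(Ŷ) = 14753² · 1008.7514 = 2.1955576 × 10^11.
SE(Ŷ) = √(2.1955576 × 10^11) = 468570.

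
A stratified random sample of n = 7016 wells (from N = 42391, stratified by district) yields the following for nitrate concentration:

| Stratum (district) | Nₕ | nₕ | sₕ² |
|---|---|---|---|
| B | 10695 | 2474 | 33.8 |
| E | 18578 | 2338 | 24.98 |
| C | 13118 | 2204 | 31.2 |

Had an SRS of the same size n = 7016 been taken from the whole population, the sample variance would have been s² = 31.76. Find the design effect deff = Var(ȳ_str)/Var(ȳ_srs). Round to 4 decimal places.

Var(ȳ_str) = Σ Wₕ²(1−fₕ)sₕ²/nₕ with Wₕ = Nₕ/42391:
  B: (10695/42391)²·(1−2474/10695)·33.8/2474 = 6.6845953 × 10^-4
  E: (18578/42391)²·(1−2338/18578)·24.98/2338 = 0.0017938478
  C: (13118/42391)²·(1−2204/13118)·31.2/2204 = 0.0011278394
  → Var(ȳ_str) = 0.0035901467.
Var(ȳ_srs) = (1 − 7016/42391)·31.76/7016 = 0.0037775803.
deff = 0.0035901467 / 0.0037775803 = 0.9504.

0.9504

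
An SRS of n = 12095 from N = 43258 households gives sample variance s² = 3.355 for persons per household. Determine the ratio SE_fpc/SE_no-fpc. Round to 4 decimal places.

f = n/N = 12095/43258 = 0.27960146.
SE_no-fpc = √(s²/n) = 0.01665495; SE_fpc = √((1−f)s²/n) = 0.014136104.
Ratio = √(1−f) = 0.84876295.

0.8488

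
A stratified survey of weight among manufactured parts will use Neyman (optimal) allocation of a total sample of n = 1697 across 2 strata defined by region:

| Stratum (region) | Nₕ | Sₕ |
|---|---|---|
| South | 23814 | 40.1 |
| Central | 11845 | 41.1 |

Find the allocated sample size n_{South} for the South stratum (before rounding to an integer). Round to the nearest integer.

Neyman allocation: nₕ = n·NₕSₕ / Σⱼ NⱼSⱼ.
Σ NⱼSⱼ = 23814·40.1 + 11845·41.1 = 1.4417709 × 10^6.
n_{South} = 1697·23814·40.1 / (1.4417709 × 10^6) = 1124.

1124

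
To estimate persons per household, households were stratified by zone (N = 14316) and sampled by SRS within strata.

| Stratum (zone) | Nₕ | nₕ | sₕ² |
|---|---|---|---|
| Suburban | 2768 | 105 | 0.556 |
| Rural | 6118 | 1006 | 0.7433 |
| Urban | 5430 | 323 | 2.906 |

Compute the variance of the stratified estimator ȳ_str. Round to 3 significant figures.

Var(ȳ_str) = Σₕ Wₕ²(1 − fₕ)sₕ²/nₕ with Wₕ = Nₕ/N, N = 14316.
Suburban: Wₕ = 0.19335010; term = 0.19335010²·(1 − 0.03793353)·0.556/105 = 1.9044929 × 10^-4.
Rural: Wₕ = 0.42735401; term = 0.42735401²·(1 − 0.16443282)·0.7433/1006 = 1.127517 × 10^-4.
Urban: Wₕ = 0.37929589; term = 0.37929589²·(1 − 0.05948435)·2.906/323 = 0.0012173498.
Sum = 0.0015205508.

0.00152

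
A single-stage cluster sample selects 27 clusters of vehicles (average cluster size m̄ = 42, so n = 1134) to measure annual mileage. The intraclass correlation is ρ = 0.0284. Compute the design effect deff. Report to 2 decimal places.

2.16

deff = 1 + (42 − 1)·0.0284 = 1 + 1.1644 = 2.1644.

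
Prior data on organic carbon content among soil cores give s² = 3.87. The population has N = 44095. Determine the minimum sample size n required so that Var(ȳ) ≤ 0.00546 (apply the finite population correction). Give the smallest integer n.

Without fpc, n₀ = s²/D = 3.87/0.00546 = 708.7912.
With fpc, (1 − n/N)·s²/n ≤ D requires n ≥ n₀/(1 + n₀/N) = 708.7912/(1 + 708.7912/44095) = 697.5782.
Rounding up, n = 698.

698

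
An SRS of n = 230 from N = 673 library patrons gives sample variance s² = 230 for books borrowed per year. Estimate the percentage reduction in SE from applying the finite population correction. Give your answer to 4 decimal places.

18.8676

f = n/N = 230/673 = 0.34175334.
SE_no-fpc = √(s²/n) = 1; SE_fpc = √((1−f)s²/n) = 0.81132401.
Ratio = √(1−f) = 0.81132401. Reduction = 100·(1 − 0.81132401) = 18.8676%.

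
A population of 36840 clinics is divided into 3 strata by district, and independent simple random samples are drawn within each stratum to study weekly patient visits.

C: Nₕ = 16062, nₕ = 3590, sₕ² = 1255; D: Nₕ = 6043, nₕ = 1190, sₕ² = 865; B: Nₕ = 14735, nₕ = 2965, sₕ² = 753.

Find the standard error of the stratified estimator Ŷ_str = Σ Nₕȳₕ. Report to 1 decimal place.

11635.8

Var(Ŷ_str) = Σₕ Nₕ²(1 − fₕ)sₕ²/nₕ.
C: 16062²·(1 − 3590/16062)·1255/3590 = 7.0030141 × 10^7.
D: 6043²·(1 − 1190/6043)·865/1190 = 2.1317292 × 10^7.
B: 14735²·(1 − 2965/14735)·753/2965 = 4.4045027 × 10^7.
Sum = 1.3539246 × 10^8.
SE = √(1.3539246 × 10^8) = 11635.8.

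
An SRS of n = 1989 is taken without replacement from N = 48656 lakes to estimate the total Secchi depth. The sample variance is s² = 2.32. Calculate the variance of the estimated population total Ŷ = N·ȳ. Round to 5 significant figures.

Var(Ŷ) = N²·Var(ȳ) = N²·(1 − n/N)·s²/n.
f = 1989/48656 = 0.04087882; Var(ȳ) = 0.95912118·2.32/1989 = 0.0011187336.
Var(Ŷ) = 48656² · 0.0011187336 = 2.648497 × 10^6.

2.6485 × 10^6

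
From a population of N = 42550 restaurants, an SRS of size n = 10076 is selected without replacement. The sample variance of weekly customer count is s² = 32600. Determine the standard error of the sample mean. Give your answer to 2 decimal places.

Under SRS without replacement, Var(ȳ) = (1 − f)·s²/n with f = n/N = 10076/42550 = 0.23680376.
Var(ȳ) = (1 − 0.23680376)·32600/10076 = 0.76319624·3.2354109 = 2.4692534.
SE(ȳ) = √(2.4692534) = 1.57.

1.57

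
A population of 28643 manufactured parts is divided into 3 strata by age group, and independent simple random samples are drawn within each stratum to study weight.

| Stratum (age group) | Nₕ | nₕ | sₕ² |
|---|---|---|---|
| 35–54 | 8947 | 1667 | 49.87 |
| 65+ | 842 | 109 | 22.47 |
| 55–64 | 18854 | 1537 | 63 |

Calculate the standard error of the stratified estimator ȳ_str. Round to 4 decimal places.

0.1373

Var(ȳ_str) = Σₕ Wₕ²(1 − fₕ)sₕ²/nₕ with Wₕ = Nₕ/N, N = 28643.
35–54: Wₕ = 0.31236253; term = 0.31236253²·(1 − 0.18631944)·49.87/1667 = 0.0023750654.
65+: Wₕ = 0.02939636; term = 0.02939636²·(1 − 0.12945368)·22.47/109 = 1.5507994 × 10^-4.
55–64: Wₕ = 0.65824111; term = 0.65824111²·(1 − 0.08152116)·63/1537 = 0.016311948.
Sum = 0.018842093.
SE = √(0.018842093) = 0.1373.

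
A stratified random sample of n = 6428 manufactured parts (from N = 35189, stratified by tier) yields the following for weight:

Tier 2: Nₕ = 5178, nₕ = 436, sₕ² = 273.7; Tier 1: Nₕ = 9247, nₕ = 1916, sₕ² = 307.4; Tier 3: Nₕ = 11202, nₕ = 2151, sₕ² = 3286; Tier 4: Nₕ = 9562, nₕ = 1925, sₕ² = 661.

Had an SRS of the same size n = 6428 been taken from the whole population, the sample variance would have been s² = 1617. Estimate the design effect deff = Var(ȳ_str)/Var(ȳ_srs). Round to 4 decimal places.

Var(ȳ_str) = Σ Wₕ²(1−fₕ)sₕ²/nₕ with Wₕ = Nₕ/35189:
  Tier 2: (5178/35189)²·(1−436/5178)·273.7/436 = 0.012447956
  Tier 1: (9247/35189)²·(1−1916/9247)·307.4/1916 = 0.0087833176
  Tier 3: (11202/35189)²·(1−2151/11202)·3286/2151 = 0.12508506
  Tier 4: (9562/35189)²·(1−1925/9562)·661/1925 = 0.020250157
  → Var(ȳ_str) = 0.16656649.
Var(ȳ_srs) = (1 − 6428/35189)·1617/6428 = 0.20560383.
deff = 0.16656649 / 0.20560383 = 0.8101.

0.8101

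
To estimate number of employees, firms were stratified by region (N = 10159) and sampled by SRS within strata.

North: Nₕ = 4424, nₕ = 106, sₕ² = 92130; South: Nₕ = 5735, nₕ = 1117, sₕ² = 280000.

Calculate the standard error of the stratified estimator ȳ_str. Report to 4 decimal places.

15.0067

Var(ȳ_str) = Σₕ Wₕ²(1 − fₕ)sₕ²/nₕ with Wₕ = Nₕ/N, N = 10159.
North: Wₕ = 0.43547593; term = 0.43547593²·(1 − 0.02396022)·92130/106 = 160.87592.
South: Wₕ = 0.56452407; term = 0.56452407²·(1 − 0.19476896)·280000/1117 = 64.326554.
Sum = 225.20247.
SE = √(225.20247) = 15.0067.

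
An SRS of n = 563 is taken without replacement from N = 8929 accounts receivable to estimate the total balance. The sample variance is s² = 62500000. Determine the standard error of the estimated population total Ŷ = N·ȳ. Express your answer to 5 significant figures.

2.8797 × 10^6

Var(Ŷ) = N²·Var(ȳ) = N²·(1 − n/N)·s²/n.
f = 563/8929 = 0.06305297; Var(ȳ) = 0.93694703·62500000/563 = 104012.77.
Var(Ŷ) = 8929² · 104012.77 = 8.2926304 × 10^12.
SE(Ŷ) = √(8.2926304 × 10^12) = 2.8797 × 10^6.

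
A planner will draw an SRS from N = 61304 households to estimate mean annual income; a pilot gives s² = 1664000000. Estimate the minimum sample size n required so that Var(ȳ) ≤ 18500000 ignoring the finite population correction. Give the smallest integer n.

90

Without fpc, n₀ = s²/D = 1664000000/18500000 = 89.9459.
Rounding up, n = 90.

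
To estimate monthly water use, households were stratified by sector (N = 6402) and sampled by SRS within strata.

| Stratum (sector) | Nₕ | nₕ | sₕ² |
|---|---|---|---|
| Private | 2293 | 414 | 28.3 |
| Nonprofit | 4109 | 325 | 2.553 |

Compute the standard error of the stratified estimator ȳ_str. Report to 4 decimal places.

Var(ȳ_str) = Σₕ Wₕ²(1 − fₕ)sₕ²/nₕ with Wₕ = Nₕ/N, N = 6402.
Private: Wₕ = 0.35816932; term = 0.35816932²·(1 − 0.18054950)·28.3/414 = 0.0071859731.
Nonprofit: Wₕ = 0.64183068; term = 0.64183068²·(1 − 0.07909467)·2.553/325 = 0.0029800488.
Sum = 0.010166022.
SE = √(0.010166022) = 0.1008.

0.1008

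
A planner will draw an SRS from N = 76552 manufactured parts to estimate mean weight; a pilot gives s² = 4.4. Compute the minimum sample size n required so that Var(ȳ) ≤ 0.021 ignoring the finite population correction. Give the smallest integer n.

Without fpc, n₀ = s²/D = 4.4/0.021 = 209.5238.
Rounding up, n = 210.

210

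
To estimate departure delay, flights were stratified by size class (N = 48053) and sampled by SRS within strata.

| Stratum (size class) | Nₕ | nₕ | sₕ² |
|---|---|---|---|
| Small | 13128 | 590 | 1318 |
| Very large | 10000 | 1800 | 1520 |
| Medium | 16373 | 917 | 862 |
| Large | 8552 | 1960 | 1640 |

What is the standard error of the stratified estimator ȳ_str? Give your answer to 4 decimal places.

0.5592

Var(ȳ_str) = Σₕ Wₕ²(1 − fₕ)sₕ²/nₕ with Wₕ = Nₕ/N, N = 48053.
Small: Wₕ = 0.27319834; term = 0.27319834²·(1 − 0.04494211)·1318/590 = 0.15923892.
Very large: Wₕ = 0.20810355; term = 0.20810355²·(1 − 0.18000000)·1520/1800 = 0.029987753.
Medium: Wₕ = 0.34072795; term = 0.34072795²·(1 − 0.05600684)·862/917 = 0.10302018.
Large: Wₕ = 0.17797016; term = 0.17797016²·(1 − 0.22918616)·1640/1960 = 0.020428273.
Sum = 0.31267513.
SE = √(0.31267513) = 0.5592.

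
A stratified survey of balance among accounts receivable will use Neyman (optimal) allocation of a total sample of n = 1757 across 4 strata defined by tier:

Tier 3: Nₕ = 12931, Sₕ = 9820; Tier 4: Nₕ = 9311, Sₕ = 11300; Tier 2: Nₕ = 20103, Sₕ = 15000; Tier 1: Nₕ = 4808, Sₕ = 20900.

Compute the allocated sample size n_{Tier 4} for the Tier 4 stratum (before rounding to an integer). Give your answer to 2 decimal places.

Neyman allocation: nₕ = n·NₕSₕ / Σⱼ NⱼSⱼ.
Σ NⱼSⱼ = 12931·9820 + 9311·11300 + 20103·15000 + 4808·20900 = 6.3422892 × 10^8.
n_{Tier 4} = 1757·9311·11300 / (6.3422892 × 10^8) = 291.47.

291.47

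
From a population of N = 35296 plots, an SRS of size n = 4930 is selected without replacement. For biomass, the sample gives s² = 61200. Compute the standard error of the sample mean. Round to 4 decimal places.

3.2680

Under SRS without replacement, Var(ȳ) = (1 − f)·s²/n with f = n/N = 4930/35296 = 0.13967588.
Var(ȳ) = (1 − 0.13967588)·61200/4930 = 0.86032412·12.413793 = 10.679886.
SE(ȳ) = √(10.679886) = 3.2680.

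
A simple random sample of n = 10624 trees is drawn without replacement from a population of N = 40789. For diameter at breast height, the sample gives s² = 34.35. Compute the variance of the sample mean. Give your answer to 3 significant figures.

0.00239

Under SRS without replacement, Var(ȳ) = (1 − f)·s²/n with f = n/N = 10624/40789 = 0.26046238.
Var(ȳ) = (1 − 0.26046238)·34.35/10624 = 0.73953762·0.0032332455 = 0.0023911067.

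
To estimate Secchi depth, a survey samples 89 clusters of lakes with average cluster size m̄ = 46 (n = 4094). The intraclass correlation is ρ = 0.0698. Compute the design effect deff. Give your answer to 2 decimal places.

4.14

deff = 1 + (46 − 1)·0.0698 = 1 + 3.141 = 4.141.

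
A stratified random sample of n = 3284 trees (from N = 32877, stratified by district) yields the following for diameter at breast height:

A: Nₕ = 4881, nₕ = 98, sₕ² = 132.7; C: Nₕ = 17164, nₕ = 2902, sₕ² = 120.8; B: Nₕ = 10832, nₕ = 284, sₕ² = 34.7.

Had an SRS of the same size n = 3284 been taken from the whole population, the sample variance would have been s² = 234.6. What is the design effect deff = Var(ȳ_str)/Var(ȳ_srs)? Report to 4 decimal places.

Var(ȳ_str) = Σ Wₕ²(1−fₕ)sₕ²/nₕ with Wₕ = Nₕ/32877:
  A: (4881/32877)²·(1−98/4881)·132.7/98 = 0.029246215
  C: (17164/32877)²·(1−2902/17164)·120.8/2902 = 0.00942723
  B: (10832/32877)²·(1−284/10832)·34.7/284 = 0.012915331
  → Var(ȳ_str) = 0.051588776.
Var(ȳ_srs) = (1 − 3284/32877)·234.6/3284 = 0.064301584.
deff = 0.051588776 / 0.064301584 = 0.8023.

0.8023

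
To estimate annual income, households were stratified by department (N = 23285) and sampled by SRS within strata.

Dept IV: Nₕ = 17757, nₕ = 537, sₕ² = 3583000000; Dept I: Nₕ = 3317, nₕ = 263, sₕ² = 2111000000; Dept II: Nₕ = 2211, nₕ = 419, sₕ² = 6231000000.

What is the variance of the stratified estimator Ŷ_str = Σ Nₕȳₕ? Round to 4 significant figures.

Var(Ŷ_str) = Σₕ Nₕ²(1 − fₕ)sₕ²/nₕ.
Dept IV: 17757²·(1 − 537/17757)·3583000000/537 = 2.0402118 × 10^15.
Dept I: 3317²·(1 − 263/3317)·2111000000/263 = 8.1310567 × 10^13.
Dept II: 2211²·(1 − 419/2211)·6231000000/419 = 5.892105 × 10^13.
Sum = 2.1804434 × 10^15.

2.180 × 10^15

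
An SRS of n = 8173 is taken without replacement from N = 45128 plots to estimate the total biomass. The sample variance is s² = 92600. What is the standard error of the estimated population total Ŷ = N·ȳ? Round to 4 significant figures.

137500

Var(Ŷ) = N²·Var(ȳ) = N²·(1 − n/N)·s²/n.
f = 8173/45128 = 0.18110707; Var(ȳ) = 0.81889293·92600/8173 = 9.2780478.
Var(Ŷ) = 45128² · 9.2780478 = 1.8895082 × 10^10.
SE(Ŷ) = √(1.8895082 × 10^10) = 137500.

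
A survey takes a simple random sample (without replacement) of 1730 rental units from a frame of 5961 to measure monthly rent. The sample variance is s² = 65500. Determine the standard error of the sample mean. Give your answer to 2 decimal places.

Under SRS without replacement, Var(ȳ) = (1 − f)·s²/n with f = n/N = 1730/5961 = 0.29021976.
Var(ȳ) = (1 − 0.29021976)·65500/1730 = 0.70978024·37.861272 = 26.873182.
SE(ȳ) = √(26.873182) = 5.18.

5.18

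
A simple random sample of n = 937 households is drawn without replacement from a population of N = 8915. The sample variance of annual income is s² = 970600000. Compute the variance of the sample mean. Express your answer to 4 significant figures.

Under SRS without replacement, Var(ȳ) = (1 − f)·s²/n with f = n/N = 937/8915 = 0.10510376.
Var(ȳ) = (1 − 0.10510376)·970600000/937 = 0.89489624·1.0358591 × 10^6 = 926986.44.

927000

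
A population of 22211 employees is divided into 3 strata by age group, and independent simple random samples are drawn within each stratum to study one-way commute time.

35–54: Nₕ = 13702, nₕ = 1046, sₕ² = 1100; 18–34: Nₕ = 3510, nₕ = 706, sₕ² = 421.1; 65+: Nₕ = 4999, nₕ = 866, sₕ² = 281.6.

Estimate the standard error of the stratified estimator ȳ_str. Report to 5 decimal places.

Var(ȳ_str) = Σₕ Wₕ²(1 − fₕ)sₕ²/nₕ with Wₕ = Nₕ/N, N = 22211.
35–54: Wₕ = 0.61690154; term = 0.61690154²·(1 − 0.07633922)·1100/1046 = 0.36966234.
18–34: Wₕ = 0.15802981; term = 0.15802981²·(1 − 0.20113960)·421.1/706 = 0.01189952.
65+: Wₕ = 0.22506866; term = 0.22506866²·(1 − 0.17323465)·281.6/866 = 0.013618431.
Sum = 0.39518029.
SE = √(0.39518029) = 0.62863.

0.62863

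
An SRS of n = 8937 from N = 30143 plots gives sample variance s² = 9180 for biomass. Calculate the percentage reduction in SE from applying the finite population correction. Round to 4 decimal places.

16.1243

f = n/N = 8937/30143 = 0.29648675.
SE_no-fpc = √(s²/n) = 1.013504; SE_fpc = √((1−f)s²/n) = 0.85008353.
Ratio = √(1−f) = 0.83875697. Reduction = 100·(1 − 0.83875697) = 16.1243%.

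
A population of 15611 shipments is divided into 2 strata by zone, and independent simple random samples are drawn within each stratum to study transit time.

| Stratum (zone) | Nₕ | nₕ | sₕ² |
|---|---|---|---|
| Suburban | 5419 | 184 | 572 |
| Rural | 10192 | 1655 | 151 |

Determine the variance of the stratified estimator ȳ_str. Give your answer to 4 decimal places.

Var(ȳ_str) = Σₕ Wₕ²(1 − fₕ)sₕ²/nₕ with Wₕ = Nₕ/N, N = 15611.
Suburban: Wₕ = 0.34712703; term = 0.34712703²·(1 − 0.03395460)·572/184 = 0.36187001.
Rural: Wₕ = 0.65287297; term = 0.65287297²·(1 − 0.16238226)·151/1655 = 0.032574833.
Sum = 0.39444484.

0.3944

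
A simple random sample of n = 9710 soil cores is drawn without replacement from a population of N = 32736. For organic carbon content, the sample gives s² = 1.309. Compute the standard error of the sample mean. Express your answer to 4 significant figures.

0.009738

Under SRS without replacement, Var(ȳ) = (1 − f)·s²/n with f = n/N = 9710/32736 = 0.29661535.
Var(ȳ) = (1 − 0.29661535)·1.309/9710 = 0.70338465·1.3480947 × 10^-4 = 9.4822916 × 10^-5.
SE(ȳ) = √(9.4822916 × 10^-5) = 0.009738.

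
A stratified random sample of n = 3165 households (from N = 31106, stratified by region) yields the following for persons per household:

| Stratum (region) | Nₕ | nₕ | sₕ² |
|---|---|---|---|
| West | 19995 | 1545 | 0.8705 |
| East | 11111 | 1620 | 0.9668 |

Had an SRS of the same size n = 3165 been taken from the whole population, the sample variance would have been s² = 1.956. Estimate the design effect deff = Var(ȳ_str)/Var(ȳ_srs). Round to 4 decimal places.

Var(ȳ_str) = Σ Wₕ²(1−fₕ)sₕ²/nₕ with Wₕ = Nₕ/31106:
  West: (19995/31106)²·(1−1545/19995)·0.8705/1545 = 2.1481754 × 10^-4
  East: (11111/31106)²·(1−1620/11111)·0.9668/1620 = 6.5042678 × 10^-5
  → Var(ȳ_str) = 2.7986022 × 10^-4.
Var(ȳ_srs) = (1 − 3165/31106)·1.956/3165 = 5.5512772 × 10^-4.
deff = (2.7986022 × 10^-4) / (5.5512772 × 10^-4) = 0.5041.

0.5041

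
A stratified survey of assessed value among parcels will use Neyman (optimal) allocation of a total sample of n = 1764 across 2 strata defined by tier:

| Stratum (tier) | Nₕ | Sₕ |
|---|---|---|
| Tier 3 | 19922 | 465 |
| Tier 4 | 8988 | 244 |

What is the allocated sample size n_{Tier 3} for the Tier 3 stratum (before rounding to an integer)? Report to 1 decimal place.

Neyman allocation: nₕ = n·NₕSₕ / Σⱼ NⱼSⱼ.
Σ NⱼSⱼ = 19922·465 + 8988·244 = 1.1456802 × 10^7.
n_{Tier 3} = 1764·19922·465 / (1.1456802 × 10^7) = 1426.3.

1426.3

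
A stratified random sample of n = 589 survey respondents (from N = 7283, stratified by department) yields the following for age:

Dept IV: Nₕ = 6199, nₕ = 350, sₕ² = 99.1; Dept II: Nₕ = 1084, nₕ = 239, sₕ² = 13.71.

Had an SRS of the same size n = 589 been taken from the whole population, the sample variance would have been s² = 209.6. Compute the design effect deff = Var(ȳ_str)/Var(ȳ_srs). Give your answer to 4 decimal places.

Var(ȳ_str) = Σ Wₕ²(1−fₕ)sₕ²/nₕ with Wₕ = Nₕ/7283:
  Dept IV: (6199/7283)²·(1−350/6199)·99.1/350 = 0.1935478
  Dept II: (1084/7283)²·(1−239/1084)·13.71/239 = 9.9061506 × 10^-4
  → Var(ȳ_str) = 0.19453842.
Var(ȳ_srs) = (1 − 589/7283)·209.6/589 = 0.32707804.
deff = 0.19453842 / 0.32707804 = 0.5948.

0.5948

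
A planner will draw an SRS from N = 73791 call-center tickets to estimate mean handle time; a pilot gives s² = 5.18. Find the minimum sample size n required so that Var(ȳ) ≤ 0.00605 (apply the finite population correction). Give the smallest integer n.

Without fpc, n₀ = s²/D = 5.18/0.00605 = 856.1983.
With fpc, (1 − n/N)·s²/n ≤ D requires n ≥ n₀/(1 + n₀/N) = 856.1983/(1 + 856.1983/73791) = 846.3778.
Rounding up, n = 847.

847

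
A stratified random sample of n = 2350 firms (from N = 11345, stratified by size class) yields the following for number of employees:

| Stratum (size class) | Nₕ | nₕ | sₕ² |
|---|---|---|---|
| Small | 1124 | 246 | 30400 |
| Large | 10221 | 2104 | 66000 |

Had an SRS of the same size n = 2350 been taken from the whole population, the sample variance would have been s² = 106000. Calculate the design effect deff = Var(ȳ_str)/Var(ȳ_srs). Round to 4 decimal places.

0.5919

Var(ȳ_str) = Σ Wₕ²(1−fₕ)sₕ²/nₕ with Wₕ = Nₕ/11345:
  Small: (1124/11345)²·(1−246/1124)·30400/246 = 0.94752418
  Large: (10221/11345)²·(1−2104/10221)·66000/2104 = 20.21986
  → Var(ȳ_str) = 21.167384.
Var(ȳ_srs) = (1 − 2350/11345)·106000/2350 = 35.76306.
deff = 21.167384 / 35.76306 = 0.5919.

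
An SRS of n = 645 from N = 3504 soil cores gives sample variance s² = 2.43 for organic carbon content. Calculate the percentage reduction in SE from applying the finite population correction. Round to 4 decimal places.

f = n/N = 645/3504 = 0.18407534.
SE_no-fpc = √(s²/n) = 0.061379491; SE_fpc = √((1−f)s²/n) = 0.055443203.
Ratio = √(1−f) = 0.90328548. Reduction = 100·(1 − 0.90328548) = 9.6715%.

9.6715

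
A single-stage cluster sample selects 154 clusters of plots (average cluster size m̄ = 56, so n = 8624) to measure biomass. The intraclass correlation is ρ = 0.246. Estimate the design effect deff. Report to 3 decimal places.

deff = 1 + (56 − 1)·0.246 = 1 + 13.53 = 14.53.

14.530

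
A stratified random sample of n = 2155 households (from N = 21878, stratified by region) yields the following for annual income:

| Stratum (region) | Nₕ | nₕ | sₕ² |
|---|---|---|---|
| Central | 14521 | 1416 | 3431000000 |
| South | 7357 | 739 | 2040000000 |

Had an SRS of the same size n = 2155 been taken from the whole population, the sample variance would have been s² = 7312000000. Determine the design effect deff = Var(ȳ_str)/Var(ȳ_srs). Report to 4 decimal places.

Var(ȳ_str) = Σ Wₕ²(1−fₕ)sₕ²/nₕ with Wₕ = Nₕ/21878:
  Central: (14521/21878)²·(1−1416/14521)·3431000000/1416 = 963331.54
  South: (7357/21878)²·(1−739/7357)·2040000000/739 = 280800.59
  → Var(ȳ_str) = 1.2441321 × 10^6.
Var(ȳ_srs) = (1 − 2155/21878)·7312000000/2155 = 3.0588224 × 10^6.
deff = (1.2441321 × 10^6) / (3.0588224 × 10^6) = 0.4067.

0.4067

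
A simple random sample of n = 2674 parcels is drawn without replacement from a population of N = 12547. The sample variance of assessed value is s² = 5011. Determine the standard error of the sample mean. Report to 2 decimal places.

Under SRS without replacement, Var(ȳ) = (1 − f)·s²/n with f = n/N = 2674/12547 = 0.21311867.
Var(ȳ) = (1 − 0.21311867)·5011/2674 = 0.78688133·1.8739716 = 1.4745932.
SE(ȳ) = √(1.4745932) = 1.21.

1.21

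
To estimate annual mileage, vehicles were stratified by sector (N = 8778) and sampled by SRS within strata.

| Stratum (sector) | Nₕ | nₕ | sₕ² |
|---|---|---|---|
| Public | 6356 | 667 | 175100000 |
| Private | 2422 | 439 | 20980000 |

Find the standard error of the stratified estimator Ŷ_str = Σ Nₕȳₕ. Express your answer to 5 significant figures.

3.1180 × 10^6

Var(Ŷ_str) = Σₕ Nₕ²(1 − fₕ)sₕ²/nₕ.
Public: 6356²·(1 − 667/6356)·175100000/667 = 9.4924897 × 10^12.
Private: 2422²·(1 − 439/2422)·20980000/439 = 2.2952913 × 10^11.
Sum = 9.7220188 × 10^12.
SE = √(9.7220188 × 10^12) = 3.1180 × 10^6.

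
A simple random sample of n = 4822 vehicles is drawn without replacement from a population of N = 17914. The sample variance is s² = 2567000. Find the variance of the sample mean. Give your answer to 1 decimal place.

Under SRS without replacement, Var(ȳ) = (1 − f)·s²/n with f = n/N = 4822/17914 = 0.26917495.
Var(ȳ) = (1 − 0.26917495)·2567000/4822 = 0.73082505·532.35172 = 389.05597.

389.1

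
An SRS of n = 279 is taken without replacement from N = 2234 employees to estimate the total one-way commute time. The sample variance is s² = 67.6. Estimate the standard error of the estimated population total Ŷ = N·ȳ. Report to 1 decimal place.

1028.7

Var(Ŷ) = N²·Var(ȳ) = N²·(1 − n/N)·s²/n.
f = 279/2234 = 0.12488809; Var(ȳ) = 0.87511191·67.6/279 = 0.21203428.
Var(Ŷ) = 2234² · 0.21203428 = 1.0582114 × 10^6.
SE(Ŷ) = √(1.0582114 × 10^6) = 1028.7.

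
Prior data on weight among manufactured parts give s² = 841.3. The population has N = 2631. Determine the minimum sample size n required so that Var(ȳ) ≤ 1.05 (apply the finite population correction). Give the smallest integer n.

Without fpc, n₀ = s²/D = 841.3/1.05 = 801.2381.
With fpc, (1 − n/N)·s²/n ≤ D requires n ≥ n₀/(1 + n₀/N) = 801.2381/(1 + 801.2381/2631) = 614.1932.
Rounding up, n = 615.

615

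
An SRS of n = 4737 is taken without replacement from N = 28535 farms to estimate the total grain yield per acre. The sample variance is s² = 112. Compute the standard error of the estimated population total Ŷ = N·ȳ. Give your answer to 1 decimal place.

Var(Ŷ) = N²·Var(ȳ) = N²·(1 − n/N)·s²/n.
f = 4737/28535 = 0.16600666; Var(ȳ) = 0.83399334·112/4737 = 0.019718652.
Var(Ŷ) = 28535² · 0.019718652 = 1.6055838 × 10^7.
SE(Ŷ) = √(1.6055838 × 10^7) = 4007.0.

4007.0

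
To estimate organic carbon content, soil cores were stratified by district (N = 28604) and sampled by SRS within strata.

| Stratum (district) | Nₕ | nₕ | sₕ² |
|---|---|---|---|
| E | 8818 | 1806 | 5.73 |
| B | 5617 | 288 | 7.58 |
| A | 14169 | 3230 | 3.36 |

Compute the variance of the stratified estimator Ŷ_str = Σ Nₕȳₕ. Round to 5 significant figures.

1.1452 × 10^6

Var(Ŷ_str) = Σₕ Nₕ²(1 − fₕ)sₕ²/nₕ.
E: 8818²·(1 − 1806/8818)·5.73/1806 = 196177.36.
B: 5617²·(1 − 288/5617)·7.58/288 = 787819.75.
A: 14169²·(1 − 3230/14169)·3.36/3230 = 161232.87.
Sum = 1.14523 × 10^6.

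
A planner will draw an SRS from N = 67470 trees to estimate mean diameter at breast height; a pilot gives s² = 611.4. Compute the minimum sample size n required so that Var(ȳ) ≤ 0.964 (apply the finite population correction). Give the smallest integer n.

Without fpc, n₀ = s²/D = 611.4/0.964 = 634.2324.
With fpc, (1 − n/N)·s²/n ≤ D requires n ≥ n₀/(1 + n₀/N) = 634.2324/(1 + 634.2324/67470) = 628.3260.
Rounding up, n = 629.

629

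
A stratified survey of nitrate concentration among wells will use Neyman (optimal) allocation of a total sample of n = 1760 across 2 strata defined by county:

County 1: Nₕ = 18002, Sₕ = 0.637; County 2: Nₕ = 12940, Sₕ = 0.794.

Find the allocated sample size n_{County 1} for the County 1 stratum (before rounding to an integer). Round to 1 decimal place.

928.3

Neyman allocation: nₕ = n·NₕSₕ / Σⱼ NⱼSⱼ.
Σ NⱼSⱼ = 18002·0.637 + 12940·0.794 = 21741.634.
n_{County 1} = 1760·18002·0.637 / 21741.634 = 928.3.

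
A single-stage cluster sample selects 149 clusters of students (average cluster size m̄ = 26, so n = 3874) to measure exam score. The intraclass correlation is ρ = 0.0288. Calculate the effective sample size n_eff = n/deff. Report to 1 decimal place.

2252.3

deff = 1 + (26 − 1)·0.0288 = 1 + 0.72 = 1.72.
n_eff = 3874 / 1.72 = 2252.3.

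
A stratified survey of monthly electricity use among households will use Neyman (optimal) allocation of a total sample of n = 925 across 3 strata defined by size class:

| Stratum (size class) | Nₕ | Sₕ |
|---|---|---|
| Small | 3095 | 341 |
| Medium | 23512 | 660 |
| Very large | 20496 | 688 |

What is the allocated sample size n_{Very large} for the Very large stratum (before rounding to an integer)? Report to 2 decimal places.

425.23

Neyman allocation: nₕ = n·NₕSₕ / Σⱼ NⱼSⱼ.
Σ NⱼSⱼ = 3095·341 + 23512·660 + 20496·688 = 3.0674563 × 10^7.
n_{Very large} = 925·20496·688 / (3.0674563 × 10^7) = 425.23.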